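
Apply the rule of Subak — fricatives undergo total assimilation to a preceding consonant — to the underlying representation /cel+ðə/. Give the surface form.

[cellə]

/ð/ is the segment targeted by the rule; it sits immediately after /l/, so it assimilates completely and surfaces as [l].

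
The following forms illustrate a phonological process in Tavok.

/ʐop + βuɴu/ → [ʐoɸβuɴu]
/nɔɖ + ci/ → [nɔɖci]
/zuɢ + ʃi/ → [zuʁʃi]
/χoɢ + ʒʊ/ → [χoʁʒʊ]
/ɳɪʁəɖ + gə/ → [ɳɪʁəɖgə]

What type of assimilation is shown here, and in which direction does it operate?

regressive manner assimilation

Comparing underlying and surface forms, /p/ → [ɸ] is the alternation; the neighbouring /β/ is constant.
The change stop → fricative matches the manner of the following /β/, identifying this as manner assimilation.
Place and voice are unchanged, so the assimilation is partial, not total.
Checking the remaining alternations: /ɢ/ → [ʁ] before /ʃ/ (stop → fricative, matching a fricative); /ɢ/ → [ʁ] before /ʒ/ (stop → fricative, matching a fricative) — only manner changes, and always toward the following segment.
Nothing changes in [nɔɖci], [ɳɪʁəɖgə]: there the adjacent consonants already agree in manner (/ɖ/ and /c/ are both stops; /ɖ/ and /g/ are both stops), so these forms are consistent with the same rule.
Since the segment that changes precedes the conditioning segment, the assimilation is regressive.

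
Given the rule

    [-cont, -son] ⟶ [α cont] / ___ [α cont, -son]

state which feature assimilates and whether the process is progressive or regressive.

The rule copies [cont] (continuancy) from the environment onto the target stops; since [±cont] encodes the stop/fricative manner contrast, the assimilating dimension is manner.
Since the environment is written after the underscore, the trigger follows the target; the direction is regressive.

regressive manner assimilation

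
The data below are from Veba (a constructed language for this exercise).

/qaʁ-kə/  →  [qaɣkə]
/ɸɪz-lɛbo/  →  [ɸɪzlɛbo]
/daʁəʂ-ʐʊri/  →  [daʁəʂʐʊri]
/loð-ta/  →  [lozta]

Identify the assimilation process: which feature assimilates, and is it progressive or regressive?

The segment that alternates is /ʁ/, which surfaces as [ɣ] when adjacent to /k/.
/ʁ/ is uvular while /k/ is velar; the output [ɣ] is velar, matching the trigger — so the feature that spreads is place.
Manner and voice are unchanged, so the assimilation is partial, not total.
The other alternating form patterns the same way: /ð/ → [z] before /t/ (dental → alveolar, matching alveolar) — only place changes, and always toward the following segment.
No alternation appears in [ɸɪzlɛbo], [daʁəʂʐʊri]: there the adjacent consonants already agree in place (/z/ and /l/ are both alveolar; /ʂ/ and /ʐ/ are both retroflex), so these forms are consistent with the same rule.
The trigger is the following segment, so the direction is regressive (anticipatory).

regressive place assimilation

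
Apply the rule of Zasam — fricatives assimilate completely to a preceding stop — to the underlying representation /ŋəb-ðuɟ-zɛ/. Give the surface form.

[ŋəbbuɟɟɛ]

/ð/ is the segment targeted by the rule; it sits immediately after /b/, so it assimilates completely and surfaces as [b].
The same rule applies at the second boundary: /z/ → [ɟ] next to /ɟ/.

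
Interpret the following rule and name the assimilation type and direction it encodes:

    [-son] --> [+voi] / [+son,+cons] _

The target ([-son], obstruents) acquires [+voi] next to a sonorant consonant ([+son,+cons]) — it takes on the voicing of its neighbour, so the feature that spreads is voicing.
Since the environment is written before the underscore, the trigger precedes the target; the direction is progressive.

progressive voicing assimilation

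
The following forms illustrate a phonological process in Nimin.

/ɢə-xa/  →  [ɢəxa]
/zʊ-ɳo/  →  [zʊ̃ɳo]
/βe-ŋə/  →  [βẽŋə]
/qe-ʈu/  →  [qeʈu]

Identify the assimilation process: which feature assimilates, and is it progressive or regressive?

The vowel /ʊ/ surfaces as nasalised [ʊ̃] next to the following nasal /ɳ/ — it has acquired the [+nasal] feature of its neighbour.
The other form shows the same pattern: /e/ → [ẽ] before /ŋ/ — each time a vowel is nasalised next to a following nasal.
No change occurs in [ɢəxa], [qeʈu] because the vowel at the boundary is adjacent to an oral consonant, not a nasal (/ə/ next to /x/; /e/ next to /ʈ/).
Because the conditioning nasal is to the right of the vowel that changes, the process is regressive (anticipatory).

regressive nasality assimilation (vowel nasalisation)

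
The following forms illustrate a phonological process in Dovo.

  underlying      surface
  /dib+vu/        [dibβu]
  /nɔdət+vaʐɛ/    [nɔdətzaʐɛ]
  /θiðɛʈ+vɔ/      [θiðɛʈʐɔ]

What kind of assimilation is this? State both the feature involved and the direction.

The segment that alternates is /v/, which surfaces as [β] when adjacent to /b/.
/v/ is labiodental while /b/ is bilabial; the output [β] is bilabial, matching the trigger — so the feature that spreads is place.
Manner and voice are unchanged, so the assimilation is partial, not total.
Checking the remaining alternations: /v/ → [z] after /t/ (labiodental → alveolar, matching alveolar); /v/ → [ʐ] after /ʈ/ (labiodental → retroflex, matching retroflex) — only place changes, and always toward the preceding segment.
The trigger is the preceding segment, so the direction is progressive (perseverative).

progressive place assimilation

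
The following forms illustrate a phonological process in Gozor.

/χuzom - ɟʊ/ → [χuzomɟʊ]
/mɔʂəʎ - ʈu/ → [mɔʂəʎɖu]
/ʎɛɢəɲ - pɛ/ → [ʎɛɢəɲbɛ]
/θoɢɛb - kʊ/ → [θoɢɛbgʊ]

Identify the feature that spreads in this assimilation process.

voicing

Comparing underlying and surface forms, /ʈ/ → [ɖ] is the alternation; the neighbouring /ʎ/ is constant.
/ʈ/ is voiceless while /ʎ/ is voiced; the output [ɖ] is voiced, matching the trigger — so the feature that spreads is voicing.
Checking the remaining alternations: /p/ → [b] after /ɲ/ (voiceless → voiced, matching voiced); /k/ → [g] after /b/ (voiceless → voiced, matching voiced) — only voicing changes, and always toward the preceding segment.
No alternation appears in [χuzomɟʊ]: there the adjacent consonants already agree in voicing (/ɟ/ and /m/ are both voiced), so this form is consistent with the same rule.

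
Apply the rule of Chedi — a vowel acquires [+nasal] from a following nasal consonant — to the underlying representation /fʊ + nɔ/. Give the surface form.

/ʊ/ sits next to the nasal /n/ and is therefore nasalised to [ʊ̃].

[fʊ̃nɔ]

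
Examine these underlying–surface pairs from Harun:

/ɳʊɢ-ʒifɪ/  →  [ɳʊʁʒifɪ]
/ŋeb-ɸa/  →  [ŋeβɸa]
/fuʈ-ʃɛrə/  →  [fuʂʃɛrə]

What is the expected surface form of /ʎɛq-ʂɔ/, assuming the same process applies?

The data show regressive manner assimilation: /ɢ/ → [ʁ] before /ʒ/; /b/ → [β] before /ɸ/; /ʈ/ → [ʂ] before /ʃ/. In each pair only manner changes, matching the following consonant, while place and voice stay constant.
The rule targets /q/ (voiceless uvular stop), which sits before the trigger /ʂ/ (fricative).
A voiceless uvular fricative is [χ], so the surface segment is [χ].

[ʎɛχʂɔ]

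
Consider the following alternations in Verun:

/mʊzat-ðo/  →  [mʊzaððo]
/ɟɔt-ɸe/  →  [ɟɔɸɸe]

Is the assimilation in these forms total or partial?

total assimilation

Underlying /t/ is realised as [ð] next to /ð/; /ð/ itself does not change.
The output [ð] is identical to the trigger /ð/ — every feature (place, manner, voicing) has been copied — so this is total assimilation.
The remaining alternation confirms this: /t/ → [ɸ] before /ɸ/ — in each case the output is a copy of the following consonant.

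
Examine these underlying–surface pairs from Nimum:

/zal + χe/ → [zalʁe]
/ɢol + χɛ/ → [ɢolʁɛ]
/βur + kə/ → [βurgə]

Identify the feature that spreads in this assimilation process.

voicing

Underlying /χ/ is realised as [ʁ] next to /l/; /l/ itself does not change.
The change voiceless → voiced matches the voicing of the preceding /l/, identifying this as voicing assimilation.
The same holds elsewhere in the data: /k/ → [g] after /r/ (voiceless → voiced, matching voiced) — only voicing changes, and always toward the preceding segment.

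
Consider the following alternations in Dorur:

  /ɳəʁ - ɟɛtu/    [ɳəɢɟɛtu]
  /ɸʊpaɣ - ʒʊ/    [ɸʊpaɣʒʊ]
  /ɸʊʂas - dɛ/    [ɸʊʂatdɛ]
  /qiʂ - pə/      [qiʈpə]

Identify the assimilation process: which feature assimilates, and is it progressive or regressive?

The segment that alternates is /ʁ/, which surfaces as [ɢ] when adjacent to /ɟ/.
/ʁ/ is a fricative while /ɟ/ is a stop; the output [ɢ] is a stop, matching the trigger — so the feature that spreads is manner.
Place and voice are unchanged, so the assimilation is partial, not total.
The other alternating forms pattern the same way: /s/ → [t] before /d/ (fricative → stop, matching a stop); /ʂ/ → [ʈ] before /p/ (fricative → stop, matching a stop) — only manner changes, and always toward the following segment.
No alternation appears in [ɸʊpaɣʒʊ]: there the adjacent consonants already agree in manner (/ɣ/ and /ʒ/ are both fricatives), so this form is consistent with the same rule.
Since the segment that changes precedes the conditioning segment, the assimilation is regressive.

regressive manner assimilation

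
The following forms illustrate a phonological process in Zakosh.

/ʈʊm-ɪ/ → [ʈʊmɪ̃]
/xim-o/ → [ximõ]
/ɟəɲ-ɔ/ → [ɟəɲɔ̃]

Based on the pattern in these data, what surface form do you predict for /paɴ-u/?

[paɴũ]

The data show progressive nasality assimilation (vowel nasalisation): /ɪ/ → [ɪ̃] after /m/; /o/ → [õ] after /m/; /ɔ/ → [ɔ̃] after /ɲ/ — a vowel is nasalised by an immediately preceding nasal consonant.
/u/ sits next to the nasal /ɴ/ and is therefore nasalised to [ũ].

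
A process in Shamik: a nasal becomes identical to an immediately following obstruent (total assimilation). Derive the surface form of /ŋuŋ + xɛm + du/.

/ŋ/ is the segment targeted by the rule; it sits immediately before /x/, so it assimilates completely and surfaces as [x].
At the second juncture, /m/ likewise becomes [d] adjacent to /d/.

[ŋuxxɛddu]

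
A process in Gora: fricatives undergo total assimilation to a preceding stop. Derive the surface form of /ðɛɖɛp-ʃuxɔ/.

[ðɛɖɛppuxɔ]

/ʃ/ is the segment targeted by the rule; it sits immediately after /p/, so it assimilates completely and surfaces as [p].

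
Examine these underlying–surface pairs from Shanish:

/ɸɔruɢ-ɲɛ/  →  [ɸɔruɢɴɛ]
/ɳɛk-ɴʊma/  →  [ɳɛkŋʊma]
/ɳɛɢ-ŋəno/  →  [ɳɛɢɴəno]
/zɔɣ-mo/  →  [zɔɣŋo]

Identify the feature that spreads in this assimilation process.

Underlying /ɲ/ is realised as [ɴ] next to /ɢ/; /ɢ/ itself does not change.
The change palatal → uvular matches the place of the preceding /ɢ/, identifying this as place assimilation.
The other alternating forms pattern the same way: /ɴ/ → [ŋ] after /k/ (uvular → velar, matching velar); /ŋ/ → [ɴ] after /ɢ/ (velar → uvular, matching uvular); /m/ → [ŋ] after /ɣ/ (bilabial → velar, matching velar) — only place changes, and always toward the preceding segment.

place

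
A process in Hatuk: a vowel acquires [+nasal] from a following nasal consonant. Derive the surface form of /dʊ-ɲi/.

/ʊ/ sits next to the nasal /ɲ/ and is therefore nasalised to [ʊ̃].

[dʊ̃ɲi]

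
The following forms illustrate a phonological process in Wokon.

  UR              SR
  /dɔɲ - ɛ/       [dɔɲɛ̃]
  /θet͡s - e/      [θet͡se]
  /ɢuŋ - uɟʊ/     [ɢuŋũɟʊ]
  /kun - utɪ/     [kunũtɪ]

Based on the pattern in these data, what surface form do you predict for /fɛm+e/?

The data show progressive nasality assimilation (vowel nasalisation): /ɛ/ → [ɛ̃] after /ɲ/; /u/ → [ũ] after /ŋ/; /u/ → [ũ] after /n/ — a vowel is nasalised by an immediately preceding nasal consonant.
No change occurs in [θet͡se] because the vowel at the boundary is adjacent to an oral consonant, not a nasal (/e/ next to /t͡s/).
The vowel /e/ is adjacent to the preceding nasal /m/, so it acquires [+nasal] and surfaces as [ẽ].

[fɛmẽ]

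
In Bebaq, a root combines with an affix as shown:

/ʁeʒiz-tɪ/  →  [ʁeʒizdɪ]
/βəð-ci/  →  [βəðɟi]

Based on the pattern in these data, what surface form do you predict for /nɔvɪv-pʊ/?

The data show progressive voicing assimilation: /t/ → [d] after /z/; /c/ → [ɟ] after /ð/. In each pair only voicing changes, matching the preceding consonant, while place and manner stay constant.
/p/ is a voiceless bilabial stop. The preceding trigger /v/ is voiced, so /p/ must become voiced as well.
Changing only its voicing to voiced gives [b] — the voiced bilabial stop.

[nɔvɪvbʊ]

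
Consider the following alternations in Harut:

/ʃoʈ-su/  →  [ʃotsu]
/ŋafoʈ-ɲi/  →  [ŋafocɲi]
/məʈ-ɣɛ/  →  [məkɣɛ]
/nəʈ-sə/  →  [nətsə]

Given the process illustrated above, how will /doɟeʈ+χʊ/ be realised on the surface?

[doɟeqχʊ]

The data show regressive place assimilation: /ʈ/ → [t] before /s/; /ʈ/ → [c] before /ɲ/; /ʈ/ → [k] before /ɣ/. In each pair only place changes, matching the following consonant, while manner and voice stay constant.
/ʈ/ is a voiceless retroflex stop. The following trigger /χ/ is uvular, so /ʈ/ must become uvular as well.
Changing only its place to uvular gives [q] — the voiceless uvular stop.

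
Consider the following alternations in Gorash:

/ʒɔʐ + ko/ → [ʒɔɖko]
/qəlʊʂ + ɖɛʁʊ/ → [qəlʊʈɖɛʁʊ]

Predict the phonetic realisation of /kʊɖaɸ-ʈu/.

The data show regressive manner assimilation: /ʐ/ → [ɖ] before /k/; /ʂ/ → [ʈ] before /ɖ/. In each pair only manner changes, matching the following consonant, while place and voice stay constant.
/ɸ/ is a voiceless bilabial fricative. The following trigger /ʈ/ is a stop, so /ɸ/ must become a stop as well.
Changing only its manner to stop gives [p] — the voiceless bilabial stop.

[kʊɖapʈu]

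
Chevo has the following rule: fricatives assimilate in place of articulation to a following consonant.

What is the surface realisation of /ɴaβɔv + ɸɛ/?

[ɴaβɔβɸɛ]

The rule targets /v/ (voiced labiodental fricative), which sits before the trigger /ɸ/ (bilabial).
A voiced bilabial fricative is [β], so the surface segment is [β].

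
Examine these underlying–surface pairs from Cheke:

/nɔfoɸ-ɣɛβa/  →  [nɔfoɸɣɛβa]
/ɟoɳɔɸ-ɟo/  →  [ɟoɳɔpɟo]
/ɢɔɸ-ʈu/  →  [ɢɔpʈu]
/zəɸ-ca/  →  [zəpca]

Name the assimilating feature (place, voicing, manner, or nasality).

manner

Underlying /ɸ/ is realised as [p] next to /ɟ/; /ɟ/ itself does not change.
/ɸ/ is a fricative while /ɟ/ is a stop; the output [p] is a stop, matching the trigger — so the feature that spreads is manner.
The same holds elsewhere in the data: /ɸ/ → [p] before /ʈ/ (fricative → stop, matching a stop); /ɸ/ → [p] before /c/ (fricative → stop, matching a stop) — only manner changes, and always toward the following segment.
Nothing changes in [nɔfoɸɣɛβa]: there the adjacent consonants already agree in manner (/ɸ/ and /ɣ/ are both fricatives), so this form is consistent with the same rule.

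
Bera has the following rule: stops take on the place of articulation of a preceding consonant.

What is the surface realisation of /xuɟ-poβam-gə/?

The rule targets /p/ (voiceless bilabial stop), which sits after the trigger /ɟ/ (palatal).
The voiceless palatal stop is [c], so /p/ → [c].
The same rule applies at the second boundary: /g/ → [b] next to /m/.

[xuɟcoβambə]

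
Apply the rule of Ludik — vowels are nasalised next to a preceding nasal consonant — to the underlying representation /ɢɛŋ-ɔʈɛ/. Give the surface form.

The vowel /ɔ/ is adjacent to the preceding nasal /ŋ/, so it acquires [+nasal] and surfaces as [ɔ̃].

[ɢɛŋɔ̃ʈɛ]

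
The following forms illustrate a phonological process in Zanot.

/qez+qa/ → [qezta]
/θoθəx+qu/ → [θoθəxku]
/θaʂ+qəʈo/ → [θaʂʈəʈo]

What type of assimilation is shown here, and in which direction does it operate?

Underlying /q/ is realised as [t] next to /z/; /z/ itself does not change.
The change uvular → alveolar matches the place of the preceding /z/, identifying this as place assimilation.
Manner and voice are unchanged, so the assimilation is partial, not total.
The same holds elsewhere in the data: /q/ → [k] after /x/ (uvular → velar, matching velar); /q/ → [ʈ] after /ʂ/ (uvular → retroflex, matching retroflex) — only place changes, and always toward the preceding segment.
Since the segment that changes follows the conditioning segment, the assimilation is progressive.

progressive place assimilation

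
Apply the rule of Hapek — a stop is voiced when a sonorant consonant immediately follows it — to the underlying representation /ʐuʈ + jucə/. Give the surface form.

/ʈ/ is a voiceless retroflex stop. The following trigger /j/ is voiced, so /ʈ/ must become voiced as well.
The voiced retroflex stop is [ɖ], so /ʈ/ → [ɖ].

[ʐuɖjucə]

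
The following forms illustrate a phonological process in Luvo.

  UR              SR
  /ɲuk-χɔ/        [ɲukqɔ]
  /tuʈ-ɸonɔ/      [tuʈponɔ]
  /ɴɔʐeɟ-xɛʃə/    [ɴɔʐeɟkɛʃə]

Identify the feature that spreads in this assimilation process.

The segment that alternates is /χ/, which surfaces as [q] when adjacent to /k/.
/χ/ is a fricative while /k/ is a stop; the output [q] is a stop, matching the trigger — so the feature that spreads is manner.
The other alternating forms pattern the same way: /ɸ/ → [p] after /ʈ/ (fricative → stop, matching a stop); /x/ → [k] after /ɟ/ (fricative → stop, matching a stop) — only manner changes, and always toward the preceding segment.

manner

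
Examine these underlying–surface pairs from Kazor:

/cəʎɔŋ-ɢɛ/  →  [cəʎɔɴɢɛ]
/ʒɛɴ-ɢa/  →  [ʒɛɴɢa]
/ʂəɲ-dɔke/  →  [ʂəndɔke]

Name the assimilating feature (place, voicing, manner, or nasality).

place

Underlying /ŋ/ is realised as [ɴ] next to /ɢ/; /ɢ/ itself does not change.
The change velar → uvular matches the place of the following /ɢ/, identifying this as place assimilation.
The other alternating form patterns the same way: /ɲ/ → [n] before /d/ (palatal → alveolar, matching alveolar) — only place changes, and always toward the following segment.
Nothing changes in [ʒɛɴɢa]: there the adjacent consonants already agree in place (/ɴ/ and /ɢ/ are both uvular), so this form is consistent with the same rule.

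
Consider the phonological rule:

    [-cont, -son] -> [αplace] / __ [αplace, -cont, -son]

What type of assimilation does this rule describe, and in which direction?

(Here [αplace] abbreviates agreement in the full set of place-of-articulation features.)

The shared variable α links the value of the place features (abbreviated [place]) on the target to the same value on the neighbouring segment, so place is the feature that assimilates.
Since the environment is written after the underscore, the trigger follows the target; the direction is regressive.

regressive place assimilation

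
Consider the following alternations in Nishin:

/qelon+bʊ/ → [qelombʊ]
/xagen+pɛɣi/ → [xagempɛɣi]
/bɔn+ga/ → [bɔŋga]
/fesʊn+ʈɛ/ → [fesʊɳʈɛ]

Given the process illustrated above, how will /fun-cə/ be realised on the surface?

[fuɲcə]

The data show regressive place assimilation: /n/ → [m] before /b/; /n/ → [m] before /p/; /n/ → [ŋ] before /g/; /n/ → [ɳ] before /ʈ/. In each pair only place changes, matching the following consonant, while manner and voice stay constant.
The rule targets /n/ (voiced alveolar nasal), which sits before the trigger /c/ (palatal).
Changing only its place to palatal gives [ɲ] — the voiced palatal nasal.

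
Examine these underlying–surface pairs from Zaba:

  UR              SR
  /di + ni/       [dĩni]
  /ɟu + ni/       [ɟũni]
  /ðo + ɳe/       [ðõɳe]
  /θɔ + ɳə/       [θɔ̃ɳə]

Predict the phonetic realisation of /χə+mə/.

The data show regressive nasality assimilation (vowel nasalisation): /i/ → [ĩ] before /n/; /u/ → [ũ] before /n/; /o/ → [õ] before /ɳ/; /ɔ/ → [ɔ̃] before /ɳ/ — a vowel is nasalised by an immediately following nasal consonant.
/ə/ sits next to the nasal /m/ and is therefore nasalised to [ə̃].

[χə̃mə]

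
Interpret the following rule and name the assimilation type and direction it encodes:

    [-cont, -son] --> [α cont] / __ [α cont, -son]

regressive manner assimilation

The rule copies [cont] (continuancy) from the environment onto the target stops; since [±cont] encodes the stop/fricative manner contrast, the assimilating dimension is manner.
Since the environment is written after the underscore, the trigger follows the target; the direction is regressive.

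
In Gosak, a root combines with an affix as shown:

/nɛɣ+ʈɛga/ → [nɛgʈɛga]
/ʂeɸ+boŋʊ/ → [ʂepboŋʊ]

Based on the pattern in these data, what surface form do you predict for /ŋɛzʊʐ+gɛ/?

[ŋɛzʊɖgɛ]

The data show regressive manner assimilation: /ɣ/ → [g] before /ʈ/; /ɸ/ → [p] before /b/. In each pair only manner changes, matching the following consonant, while place and voice stay constant.
The rule targets /ʐ/ (voiced retroflex fricative), which sits before the trigger /g/ (stop).
A voiced retroflex stop is [ɖ], so the surface segment is [ɖ].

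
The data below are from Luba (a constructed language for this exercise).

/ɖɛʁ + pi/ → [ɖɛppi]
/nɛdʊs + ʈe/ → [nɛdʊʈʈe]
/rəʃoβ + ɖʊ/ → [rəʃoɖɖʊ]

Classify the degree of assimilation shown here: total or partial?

total assimilation

Underlying /ʁ/ is realised as [p] next to /p/; /p/ itself does not change.
The output [p] is identical to the trigger /p/ — every feature (place, manner, voicing) has been copied — so this is total assimilation.
The other forms behave the same way: /s/ → [ʈ] before /ʈ/; /β/ → [ɖ] before /ɖ/ — in each case the output is a copy of the following consonant.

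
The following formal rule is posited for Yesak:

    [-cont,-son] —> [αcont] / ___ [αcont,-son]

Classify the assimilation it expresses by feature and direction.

regressive manner assimilation

The rule copies [cont] (continuancy) from the environment onto the target stops; since [±cont] encodes the stop/fricative manner contrast, the assimilating dimension is manner.
Since the environment is written after the underscore, the trigger follows the target; the direction is regressive.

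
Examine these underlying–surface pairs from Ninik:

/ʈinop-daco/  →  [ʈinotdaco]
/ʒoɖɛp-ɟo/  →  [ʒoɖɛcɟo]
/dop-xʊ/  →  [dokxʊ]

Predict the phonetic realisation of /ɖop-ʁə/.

[ɖoqʁə]

The data show regressive place assimilation: /p/ → [t] before /d/; /p/ → [c] before /ɟ/; /p/ → [k] before /x/. In each pair only place changes, matching the following consonant, while manner and voice stay constant.
/p/ is a voiceless bilabial stop. The following trigger /ʁ/ is uvular, so /p/ must become uvular as well.
The voiceless uvular stop is [q], so /p/ → [q].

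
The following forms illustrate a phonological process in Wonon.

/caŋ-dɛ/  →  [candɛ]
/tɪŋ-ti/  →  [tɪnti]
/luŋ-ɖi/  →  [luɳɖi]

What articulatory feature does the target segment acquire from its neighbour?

place

The segment that alternates is /ŋ/, which surfaces as [n] when adjacent to /d/.
/ŋ/ is velar while /d/ is alveolar; the output [n] is alveolar, matching the trigger — so the feature that spreads is place.
The same holds elsewhere in the data: /ŋ/ → [n] before /t/ (velar → alveolar, matching alveolar); /ŋ/ → [ɳ] before /ɖ/ (velar → retroflex, matching retroflex) — only place changes, and always toward the following segment.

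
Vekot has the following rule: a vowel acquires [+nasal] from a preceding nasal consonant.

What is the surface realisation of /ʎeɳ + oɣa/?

[ʎeɳõɣa]

The vowel /o/ is adjacent to the preceding nasal /ɳ/, so it acquires [+nasal] and surfaces as [õ].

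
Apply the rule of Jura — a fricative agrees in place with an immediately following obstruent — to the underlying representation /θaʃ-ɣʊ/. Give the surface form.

/ʃ/ is a voiceless postalveolar fricative. The following trigger /ɣ/ is velar, so /ʃ/ must become velar as well.
The voiceless velar fricative is [x], so /ʃ/ → [x].

[θaxɣʊ]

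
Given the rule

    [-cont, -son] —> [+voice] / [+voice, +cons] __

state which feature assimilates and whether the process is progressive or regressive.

The structural change is [+voice], and the conditioning segment [+voice, +cons] (a voiced consonant) is itself voiced, so the target comes to share the voicing of its neighbour — voicing assimilation.
The conditioning segment sits to the left of the focus bar, meaning the trigger precedes the segment that changes — progressive assimilation.

progressive voicing assimilation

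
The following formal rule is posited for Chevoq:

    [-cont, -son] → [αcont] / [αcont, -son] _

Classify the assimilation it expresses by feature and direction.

progressive manner assimilation

The rule copies [cont] (continuancy) from the environment onto the target stops; since [±cont] encodes the stop/fricative manner contrast, the assimilating dimension is manner.
The conditioning segment sits to the left of the focus bar, meaning the trigger precedes the segment that changes — progressive assimilation.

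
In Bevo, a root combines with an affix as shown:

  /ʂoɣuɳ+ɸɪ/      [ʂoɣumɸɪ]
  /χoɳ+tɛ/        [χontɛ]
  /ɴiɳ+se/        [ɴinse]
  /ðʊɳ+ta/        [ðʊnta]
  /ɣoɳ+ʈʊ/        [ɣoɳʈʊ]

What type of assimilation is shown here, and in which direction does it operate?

Underlying /ɳ/ is realised as [m] next to /ɸ/; /ɸ/ itself does not change.
The change retroflex → bilabial matches the place of the following /ɸ/, identifying this as place assimilation.
Manner and voice are unchanged, so the assimilation is partial, not total.
The same holds elsewhere in the data: /ɳ/ → [n] before /t/ (retroflex → alveolar, matching alveolar); /ɳ/ → [n] before /s/ (retroflex → alveolar, matching alveolar) — only place changes, and always toward the following segment.
Nothing changes in [ɣoɳʈʊ]: there the adjacent consonants already agree in place (/ɳ/ and /ʈ/ are both retroflex), so this form is consistent with the same rule.
The trigger is the following segment, so the direction is regressive (anticipatory).

regressive place assimilation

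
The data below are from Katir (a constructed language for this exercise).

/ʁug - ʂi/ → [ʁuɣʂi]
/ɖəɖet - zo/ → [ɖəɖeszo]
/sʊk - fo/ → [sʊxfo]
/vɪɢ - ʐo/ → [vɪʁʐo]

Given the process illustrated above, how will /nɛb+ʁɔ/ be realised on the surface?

[nɛβʁɔ]

The data show regressive manner assimilation: /g/ → [ɣ] before /ʂ/; /t/ → [s] before /z/; /k/ → [x] before /f/; /ɢ/ → [ʁ] before /ʐ/. In each pair only manner changes, matching the following consonant, while place and voice stay constant.
/b/ is a voiced bilabial stop. The following trigger /ʁ/ is a fricative, so /b/ must become a fricative as well.
Changing only its manner to fricative gives [β] — the voiced bilabial fricative.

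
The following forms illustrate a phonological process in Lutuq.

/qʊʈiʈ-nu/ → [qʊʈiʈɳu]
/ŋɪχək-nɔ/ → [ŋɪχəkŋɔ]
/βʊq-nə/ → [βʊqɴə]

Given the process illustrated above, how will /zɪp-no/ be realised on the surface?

The data show progressive place assimilation: /n/ → [ɳ] after /ʈ/; /n/ → [ŋ] after /k/; /n/ → [ɴ] after /q/. In each pair only place changes, matching the preceding consonant, while manner and voice stay constant.
/n/ is a voiced alveolar nasal. The preceding trigger /p/ is bilabial, so /n/ must become bilabial as well.
A voiced bilabial nasal is [m], so the surface segment is [m].

[zɪpmo]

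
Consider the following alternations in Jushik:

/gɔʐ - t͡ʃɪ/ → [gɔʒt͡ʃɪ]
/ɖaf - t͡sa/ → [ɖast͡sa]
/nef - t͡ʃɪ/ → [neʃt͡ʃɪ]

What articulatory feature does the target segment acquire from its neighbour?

The segment that alternates is /ʐ/, which surfaces as [ʒ] when adjacent to /t͡ʃ/.
The change retroflex → postalveolar matches the place of the following /t͡ʃ/, identifying this as place assimilation.
The other alternating forms pattern the same way: /f/ → [s] before /t͡s/ (labiodental → alveolar, matching alveolar); /f/ → [ʃ] before /t͡ʃ/ (labiodental → postalveolar, matching postalveolar) — only place changes, and always toward the following segment.

place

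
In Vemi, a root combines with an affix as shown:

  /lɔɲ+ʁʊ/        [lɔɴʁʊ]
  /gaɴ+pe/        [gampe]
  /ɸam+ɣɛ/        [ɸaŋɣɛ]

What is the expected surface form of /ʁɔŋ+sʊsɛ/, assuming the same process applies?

The data show regressive place assimilation: /ɲ/ → [ɴ] before /ʁ/; /ɴ/ → [m] before /p/; /m/ → [ŋ] before /ɣ/. In each pair only place changes, matching the following consonant, while manner and voice stay constant.
/ŋ/ is a voiced velar nasal. The following trigger /s/ is alveolar, so /ŋ/ must become alveolar as well.
The voiced alveolar nasal is [n], so /ŋ/ → [n].

[ʁɔnsʊsɛ]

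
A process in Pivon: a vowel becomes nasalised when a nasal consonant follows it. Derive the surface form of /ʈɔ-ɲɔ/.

The vowel /ɔ/ is adjacent to the following nasal /ɲ/, so it acquires [+nasal] and surfaces as [ɔ̃].

[ʈɔ̃ɲɔ]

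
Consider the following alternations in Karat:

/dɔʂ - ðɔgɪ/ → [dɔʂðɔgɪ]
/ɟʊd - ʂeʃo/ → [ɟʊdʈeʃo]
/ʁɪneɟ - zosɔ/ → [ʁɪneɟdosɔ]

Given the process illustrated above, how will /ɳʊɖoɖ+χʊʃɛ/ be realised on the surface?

The data show progressive manner assimilation: /ʂ/ → [ʈ] after /d/; /z/ → [d] after /ɟ/. In each pair only manner changes, matching the preceding consonant, while place and voice stay constant.
Nothing changes in [dɔʂðɔgɪ]: there the adjacent consonants already agree in manner (/ð/ and /ʂ/ are both fricatives), so this form is consistent with the same rule.
/χ/ is a voiceless uvular fricative. The preceding trigger /ɖ/ is a stop, so /χ/ must become a stop as well.
Changing only its manner to stop gives [q] — the voiceless uvular stop.

[ɳʊɖoɖqʊʃɛ]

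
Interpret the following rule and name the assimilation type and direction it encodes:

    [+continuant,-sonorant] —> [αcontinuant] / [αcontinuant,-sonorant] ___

The shared variable α links the value of [continuant] on the target to that of the neighbouring obstruent. [continuant] distinguishes stops from fricatives — a manner-of-articulation feature — so this is manner assimilation.
Since the environment is written before the underscore, the trigger precedes the target; the direction is progressive.

progressive manner assimilation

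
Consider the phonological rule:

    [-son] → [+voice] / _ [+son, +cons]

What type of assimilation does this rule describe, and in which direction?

regressive voicing assimilation

The target ([-son], obstruents) acquires [+voice] next to a sonorant consonant ([+son, +cons]) — it takes on the voicing of its neighbour, so the feature that spreads is voicing.
Since the environment is written after the underscore, the trigger follows the target; the direction is regressive.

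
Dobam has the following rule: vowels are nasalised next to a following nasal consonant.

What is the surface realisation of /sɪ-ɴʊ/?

The vowel /ɪ/ is adjacent to the following nasal /ɴ/, so it acquires [+nasal] and surfaces as [ɪ̃].

[sɪ̃ɴʊ]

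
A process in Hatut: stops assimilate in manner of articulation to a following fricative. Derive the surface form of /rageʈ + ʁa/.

/ʈ/ is a voiceless retroflex stop. The following trigger /ʁ/ is a fricative, so /ʈ/ must become a fricative as well.
A voiceless retroflex fricative is [ʂ], so the surface segment is [ʂ].

[rageʂʁa]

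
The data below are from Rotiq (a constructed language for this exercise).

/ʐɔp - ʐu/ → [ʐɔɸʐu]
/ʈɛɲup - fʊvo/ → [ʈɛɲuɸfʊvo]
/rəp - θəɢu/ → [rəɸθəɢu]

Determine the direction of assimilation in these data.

Comparing underlying and surface forms, /p/ → [ɸ] is the alternation; the neighbouring /ʐ/ is constant.
The change stop → fricative matches the manner of the following /ʐ/, identifying this as manner assimilation.
Checking the remaining alternations: /p/ → [ɸ] before /f/ (stop → fricative, matching a fricative); /p/ → [ɸ] before /θ/ (stop → fricative, matching a fricative) — only manner changes, and always toward the following segment.
Since the segment that changes precedes the conditioning segment, the assimilation is regressive.

regressive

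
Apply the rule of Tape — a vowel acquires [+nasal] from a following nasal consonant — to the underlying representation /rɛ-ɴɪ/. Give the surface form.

/ɛ/ sits next to the nasal /ɴ/ and is therefore nasalised to [ɛ̃].

[rɛ̃ɴɪ]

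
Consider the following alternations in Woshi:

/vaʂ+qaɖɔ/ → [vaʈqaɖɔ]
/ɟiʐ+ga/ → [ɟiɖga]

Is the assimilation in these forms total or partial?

Underlying /ʂ/ is realised as [ʈ] next to /q/; /q/ itself does not change.
/ʂ/ is a fricative while /q/ is a stop; the output [ʈ] is a stop, matching the trigger — so the feature that spreads is manner.
Place and voice are unchanged, so the assimilation is partial, not total.
The same holds elsewhere in the data: /ʐ/ → [ɖ] before /g/ (fricative → stop, matching a stop) — only manner changes, and always toward the following segment.

partial assimilation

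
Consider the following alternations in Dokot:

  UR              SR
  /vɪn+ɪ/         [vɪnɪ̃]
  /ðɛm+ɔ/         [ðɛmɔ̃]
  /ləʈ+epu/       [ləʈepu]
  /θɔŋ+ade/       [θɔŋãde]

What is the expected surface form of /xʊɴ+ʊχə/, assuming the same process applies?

The data show progressive nasality assimilation (vowel nasalisation): /ɪ/ → [ɪ̃] after /n/; /ɔ/ → [ɔ̃] after /m/; /a/ → [ã] after /ŋ/ — a vowel is nasalised by an immediately preceding nasal consonant.
No change occurs in [ləʈepu] because the vowel at the boundary is adjacent to an oral consonant, not a nasal (/e/ next to /ʈ/).
/ʊ/ sits next to the nasal /ɴ/ and is therefore nasalised to [ʊ̃].

[xʊɴʊ̃χə]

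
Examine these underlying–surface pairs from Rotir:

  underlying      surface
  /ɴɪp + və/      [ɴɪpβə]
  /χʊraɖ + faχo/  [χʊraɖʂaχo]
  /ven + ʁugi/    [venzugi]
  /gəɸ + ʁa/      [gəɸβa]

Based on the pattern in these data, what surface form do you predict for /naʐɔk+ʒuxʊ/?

The data show progressive place assimilation: /v/ → [β] after /p/; /f/ → [ʂ] after /ɖ/; /ʁ/ → [z] after /n/; /ʁ/ → [β] after /ɸ/. In each pair only place changes, matching the preceding consonant, while manner and voice stay constant.
/ʒ/ is a voiced postalveolar fricative. The preceding trigger /k/ is velar, so /ʒ/ must become velar as well.
The voiced velar fricative is [ɣ], so /ʒ/ → [ɣ].

[naʐɔkɣuxʊ]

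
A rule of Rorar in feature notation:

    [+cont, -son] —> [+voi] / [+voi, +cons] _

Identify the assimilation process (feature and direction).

The structural change is [+voi], and the conditioning segment [+voi, +cons] (a voiced consonant) is itself voiced, so the target comes to share the voicing of its neighbour — voicing assimilation.
Since the environment is written before the underscore, the trigger precedes the target; the direction is progressive.

progressive voicing assimilation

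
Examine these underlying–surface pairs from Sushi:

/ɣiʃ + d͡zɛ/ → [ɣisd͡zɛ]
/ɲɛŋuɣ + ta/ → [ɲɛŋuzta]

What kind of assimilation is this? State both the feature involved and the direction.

regressive place assimilation

The segment that alternates is /ʃ/, which surfaces as [s] when adjacent to /d͡z/.
The change postalveolar → alveolar matches the place of the following /d͡z/, identifying this as place assimilation.
Manner and voice are unchanged, so the assimilation is partial, not total.
The same holds elsewhere in the data: /ɣ/ → [z] before /t/ (velar → alveolar, matching alveolar) — only place changes, and always toward the following segment.
Since the segment that changes precedes the conditioning segment, the assimilation is regressive.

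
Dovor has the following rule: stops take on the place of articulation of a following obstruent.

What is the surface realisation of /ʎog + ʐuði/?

[ʎoɖʐuði]

/g/ is a voiced velar stop. The following trigger /ʐ/ is retroflex, so /g/ must become retroflex as well.
The voiced retroflex stop is [ɖ], so /g/ → [ɖ].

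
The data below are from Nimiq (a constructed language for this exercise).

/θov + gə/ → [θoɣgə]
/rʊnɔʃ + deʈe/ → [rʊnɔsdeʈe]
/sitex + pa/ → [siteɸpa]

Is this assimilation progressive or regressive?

regressive

Underlying /v/ is realised as [ɣ] next to /g/; /g/ itself does not change.
The change labiodental → velar matches the place of the following /g/, identifying this as place assimilation.
The same holds elsewhere in the data: /ʃ/ → [s] before /d/ (postalveolar → alveolar, matching alveolar); /x/ → [ɸ] before /p/ (velar → bilabial, matching bilabial) — only place changes, and always toward the following segment.
Since the segment that changes precedes the conditioning segment, the assimilation is regressive.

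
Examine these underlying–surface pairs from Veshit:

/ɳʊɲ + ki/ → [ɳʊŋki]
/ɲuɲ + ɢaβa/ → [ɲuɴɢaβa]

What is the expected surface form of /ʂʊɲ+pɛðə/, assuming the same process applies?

[ʂʊmpɛðə]

The data show regressive place assimilation: /ɲ/ → [ŋ] before /k/; /ɲ/ → [ɴ] before /ɢ/. In each pair only place changes, matching the following consonant, while manner and voice stay constant.
/ɲ/ is a voiced palatal nasal. The following trigger /p/ is bilabial, so /ɲ/ must become bilabial as well.
A voiced bilabial nasal is [m], so the surface segment is [m].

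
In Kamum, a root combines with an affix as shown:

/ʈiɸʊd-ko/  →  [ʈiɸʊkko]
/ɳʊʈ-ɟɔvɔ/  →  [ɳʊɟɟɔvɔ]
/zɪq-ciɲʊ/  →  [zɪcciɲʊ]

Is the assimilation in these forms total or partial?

The segment that alternates is /d/, which surfaces as [k] when adjacent to /k/.
The output [k] is identical to the trigger /k/ — every feature (place, manner, voicing) has been copied — so this is total assimilation.
The remaining alternations confirm this: /ʈ/ → [ɟ] before /ɟ/; /q/ → [c] before /c/ — in each case the output is a copy of the following consonant.

total assimilation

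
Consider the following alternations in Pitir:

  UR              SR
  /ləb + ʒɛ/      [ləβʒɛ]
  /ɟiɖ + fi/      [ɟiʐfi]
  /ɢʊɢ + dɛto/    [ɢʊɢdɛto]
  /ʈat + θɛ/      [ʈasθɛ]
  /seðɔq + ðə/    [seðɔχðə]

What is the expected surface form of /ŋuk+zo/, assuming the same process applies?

The data show regressive manner assimilation: /b/ → [β] before /ʒ/; /ɖ/ → [ʐ] before /f/; /t/ → [s] before /θ/; /q/ → [χ] before /ð/. In each pair only manner changes, matching the following consonant, while place and voice stay constant.
Nothing changes in [ɢʊɢdɛto]: there the adjacent consonants already agree in manner (/ɢ/ and /d/ are both stops), so this form is consistent with the same rule.
/k/ is a voiceless velar stop. The following trigger /z/ is a fricative, so /k/ must become a fricative as well.
A voiceless velar fricative is [x], so the surface segment is [x].

[ŋuxzo]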